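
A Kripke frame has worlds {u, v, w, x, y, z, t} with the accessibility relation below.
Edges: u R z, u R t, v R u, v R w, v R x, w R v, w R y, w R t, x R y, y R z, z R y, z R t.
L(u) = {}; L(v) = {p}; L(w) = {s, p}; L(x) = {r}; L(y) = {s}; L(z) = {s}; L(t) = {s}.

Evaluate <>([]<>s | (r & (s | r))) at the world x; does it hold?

At x: <>([]<>s | (r & (s | r))) requires []<>s | (r & (s | r)) at some successor in {y}.
  []<>s | (r & (s | r)) holds at y, so <>([]<>s | (r & (s | r))) is true at x.
    At y: []<>s is true, r & (s | r) is false, so []<>s | (r & (s | r)) is true.
      At y: []<>s requires <>s at every successor {z}.
        At z: <>s is true.
      So []<>s is true at y.

Yes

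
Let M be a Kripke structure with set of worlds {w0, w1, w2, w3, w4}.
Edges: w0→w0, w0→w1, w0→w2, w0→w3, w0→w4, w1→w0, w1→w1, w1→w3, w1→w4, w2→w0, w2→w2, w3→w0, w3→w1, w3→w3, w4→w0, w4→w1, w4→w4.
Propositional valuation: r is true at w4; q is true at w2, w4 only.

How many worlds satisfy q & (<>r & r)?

1

Let φ = q & (<>r & r). Evaluate φ at each world:
  w0 (successors {w0, w1, w2, w3, w4}): φ is false.
  w1 (successors {w0, w1, w3, w4}): φ is false.
  w2 (successors {w0, w2}): φ is false.
  w3 (successors {w0, w1, w3}): φ is false.
  w4 (successors {w0, w1, w4}): φ is true.
For instance, at w2:
  At w2: q is true, <>r & r is false, so q & (<>r & r) is false.
    At w2: <>r is false, r is false, so <>r & r is false.
      At w2: <>r requires r at some successor in {w0, w2}.
        At w0: r is false.
        At w2: r is false.
      So <>r is false at w2.
Satisfying worlds: {w4}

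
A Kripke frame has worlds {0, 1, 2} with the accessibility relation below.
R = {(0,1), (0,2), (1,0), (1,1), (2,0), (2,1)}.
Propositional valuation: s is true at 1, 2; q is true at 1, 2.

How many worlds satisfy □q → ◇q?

Let φ = □q → ◇q. Evaluate φ at each world:
  0 (successors {1, 2}): φ is true.
  1 (successors {0, 1}): φ is true.
  2 (successors {0, 1}): φ is true.
For instance, at 1:
  At 1: □q is false, ◇q is true, so □q → ◇q is true.
    At 1: □q requires q at every successor {0, 1}.
      q fails at 0, so □q is false at 1.
    At 1: ◇q requires q at some successor in {0, 1}.
      q holds at 1, so ◇q is true at 1.
Satisfying worlds: {0, 1, 2}

3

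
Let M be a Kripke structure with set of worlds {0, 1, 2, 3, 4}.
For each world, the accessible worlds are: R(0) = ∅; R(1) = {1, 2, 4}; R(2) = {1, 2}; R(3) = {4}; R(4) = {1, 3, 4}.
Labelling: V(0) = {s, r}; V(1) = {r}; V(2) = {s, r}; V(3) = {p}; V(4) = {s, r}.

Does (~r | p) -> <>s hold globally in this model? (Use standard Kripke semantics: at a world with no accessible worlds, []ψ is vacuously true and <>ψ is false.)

Let φ = (~r | p) -> <>s. Evaluate φ at each world:
  0 (successors ∅): φ is true.
  1 (successors {1, 2, 4}): φ is true.
  2 (successors {1, 2}): φ is true.
  3 (successors {4}): φ is true.
  4 (successors {1, 3, 4}): φ is true.
For instance, at 4:
  At 4: ~r | p is false, <>s is true, so (~r | p) -> <>s is true.
    At 4: <>s requires s at some successor in {1, 3, 4}.
      s holds at 4, so <>s is true at 4.

Yes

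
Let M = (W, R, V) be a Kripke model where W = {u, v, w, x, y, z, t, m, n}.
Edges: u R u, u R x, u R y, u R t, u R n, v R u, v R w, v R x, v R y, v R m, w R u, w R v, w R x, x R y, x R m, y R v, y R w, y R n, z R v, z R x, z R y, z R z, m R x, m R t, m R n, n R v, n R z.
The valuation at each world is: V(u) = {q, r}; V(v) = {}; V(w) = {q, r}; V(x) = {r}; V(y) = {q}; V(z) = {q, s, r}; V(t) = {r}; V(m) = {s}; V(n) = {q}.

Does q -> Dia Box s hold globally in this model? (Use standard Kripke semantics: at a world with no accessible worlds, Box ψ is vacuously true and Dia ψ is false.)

No

Recall that Box ψ holds at a world iff ψ holds at every accessible world, and Dia ψ holds iff ψ holds at some accessible world.
Let φ = q -> Dia Box s. Evaluate φ at each world:
  u (successors {u, x, y, t, n}): φ is true.
  v (successors {u, w, x, y, m}): φ is true.
  w (successors {u, v, x}): φ is false.
  x (successors {y, m}): φ is true.
  y (successors {v, w, n}): φ is false.
  z (successors {v, x, y, z}): φ is false.
  t (successors ∅): φ is true.
  m (successors {x, t, n}): φ is true.
  n (successors {v, z}): φ is false.
Detail at w (counterexample):
  At w: q is true, Dia Box s is false, so q -> Dia Box s is false.
    At w: Dia Box s requires Box s at some successor in {u, v, x}.
      At u: Box s is false.
      At v: Box s is false.
      At x: Box s is false.
    So Dia Box s is false at w.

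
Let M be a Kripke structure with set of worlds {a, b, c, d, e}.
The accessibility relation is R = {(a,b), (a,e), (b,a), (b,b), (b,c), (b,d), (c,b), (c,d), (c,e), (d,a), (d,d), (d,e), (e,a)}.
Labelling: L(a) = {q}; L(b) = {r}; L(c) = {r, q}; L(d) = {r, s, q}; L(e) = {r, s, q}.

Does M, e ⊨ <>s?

No

Recall that <>ψ holds at a world iff ψ holds at some accessible world.
At e: <>s requires s at some successor in {a}.
  At a: s is false.
So <>s is false at e.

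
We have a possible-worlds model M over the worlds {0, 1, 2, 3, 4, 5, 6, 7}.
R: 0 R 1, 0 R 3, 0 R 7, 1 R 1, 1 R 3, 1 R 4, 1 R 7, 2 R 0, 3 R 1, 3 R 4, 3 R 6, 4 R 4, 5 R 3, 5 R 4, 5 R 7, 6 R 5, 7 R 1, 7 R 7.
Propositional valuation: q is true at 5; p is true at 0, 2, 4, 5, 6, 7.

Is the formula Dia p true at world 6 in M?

At 6: Dia p requires p at some successor in {5}.
  p holds at 5, so Dia p is true at 6.

Yes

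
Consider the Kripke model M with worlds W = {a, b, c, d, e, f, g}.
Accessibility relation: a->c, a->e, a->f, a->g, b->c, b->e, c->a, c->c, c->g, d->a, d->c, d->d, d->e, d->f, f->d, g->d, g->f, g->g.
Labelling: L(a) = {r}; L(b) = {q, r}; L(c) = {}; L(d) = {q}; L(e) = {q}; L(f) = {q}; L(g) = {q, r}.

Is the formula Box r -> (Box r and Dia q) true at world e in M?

No

At e: Box r is true, Box r and Dia q is false, so Box r -> (Box r and Dia q) is false.
  At e: no accessible worlds, so Box r holds vacuously.
  At e: Box r is true, Dia q is false, so Box r and Dia q is false.
    At e: no accessible worlds, so Box r holds vacuously.
    At e: no accessible worlds, so Dia q is false.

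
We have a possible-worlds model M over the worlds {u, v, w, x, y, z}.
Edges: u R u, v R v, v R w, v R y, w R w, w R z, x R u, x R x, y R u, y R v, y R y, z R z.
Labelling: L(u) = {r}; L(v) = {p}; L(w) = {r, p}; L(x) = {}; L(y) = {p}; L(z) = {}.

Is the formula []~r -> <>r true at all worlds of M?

No

Let φ = []~r -> <>r. Evaluate φ at each world:
  u (successors {u}): φ is true.
  v (successors {v, w, y}): φ is true.
  w (successors {w, z}): φ is true.
  x (successors {u, x}): φ is true.
  y (successors {u, v, y}): φ is true.
  z (successors {z}): φ is false.
Detail at z (counterexample):
  At z: []~r is true, <>r is false, so []~r -> <>r is false.
    At z: []~r requires ~r at every successor {z}.
      At z: ~r is true.
    So []~r is true at z.
    At z: <>r requires r at some successor in {z}.
      At z: r is false.
    So <>r is false at z.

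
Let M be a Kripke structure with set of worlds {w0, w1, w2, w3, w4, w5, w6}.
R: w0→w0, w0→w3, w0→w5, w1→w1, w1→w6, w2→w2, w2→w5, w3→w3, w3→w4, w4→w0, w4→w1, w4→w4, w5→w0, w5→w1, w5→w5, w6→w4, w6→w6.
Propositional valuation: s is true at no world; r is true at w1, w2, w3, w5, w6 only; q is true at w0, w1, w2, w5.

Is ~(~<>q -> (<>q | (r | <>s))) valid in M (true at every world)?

Let φ = ~(~<>q -> (<>q | (r | <>s))). Evaluate φ at each world:
  w0 (successors {w0, w3, w5}): φ is false.
  w1 (successors {w1, w6}): φ is false.
  w2 (successors {w2, w5}): φ is false.
  w3 (successors {w3, w4}): φ is false.
  w4 (successors {w0, w1, w4}): φ is false.
  w5 (successors {w0, w1, w5}): φ is false.
  w6 (successors {w4, w6}): φ is false.
Detail at w0 (counterexample):
  At w0: ~<>q -> (<>q | (r | <>s)) is true, so ~(~<>q -> (<>q | (r | <>s))) is false.
    At w0: ~<>q is false, <>q | (r | <>s) is true, so ~<>q -> (<>q | (r | <>s)) is true.
      At w0: <>q is true, so ~<>q is false.
      At w0: <>q is true, r | <>s is false, so <>q | (r | <>s) is true.

No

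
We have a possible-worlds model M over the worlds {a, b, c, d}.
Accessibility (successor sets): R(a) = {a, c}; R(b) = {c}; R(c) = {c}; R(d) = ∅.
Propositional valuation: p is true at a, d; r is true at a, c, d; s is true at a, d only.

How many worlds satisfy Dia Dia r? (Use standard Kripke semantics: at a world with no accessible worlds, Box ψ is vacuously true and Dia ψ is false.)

3

Recall that Dia ψ holds at a world iff ψ holds at some accessible world.
Let φ = Dia Dia r. Evaluate φ at each world:
  a (successors {a, c}): φ is true.
  b (successors {c}): φ is true.
  c (successors {c}): φ is true.
  d (successors ∅): φ is false.
For instance, at b:
  At b: Dia Dia r requires Dia r at some successor in {c}.
    Dia r holds at c, so Dia Dia r is true at b.
      At c: Dia r requires r at some successor in {c}.
        r holds at c, so Dia r is true at c.
Satisfying worlds: {a, b, c}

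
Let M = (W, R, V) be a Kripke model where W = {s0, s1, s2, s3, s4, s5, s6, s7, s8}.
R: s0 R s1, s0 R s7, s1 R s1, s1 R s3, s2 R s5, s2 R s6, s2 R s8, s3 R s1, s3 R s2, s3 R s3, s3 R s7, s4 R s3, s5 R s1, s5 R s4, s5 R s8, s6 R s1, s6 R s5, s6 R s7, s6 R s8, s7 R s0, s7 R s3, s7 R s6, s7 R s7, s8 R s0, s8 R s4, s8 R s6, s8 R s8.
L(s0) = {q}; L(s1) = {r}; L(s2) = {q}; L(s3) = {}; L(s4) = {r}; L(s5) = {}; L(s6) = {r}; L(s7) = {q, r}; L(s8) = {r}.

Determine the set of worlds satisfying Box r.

Let φ = Box r. Evaluate φ at each world:
  s0 (successors {s1, s7}): φ is true.
  s1 (successors {s1, s3}): φ is false.
  s2 (successors {s5, s6, s8}): φ is false.
  s3 (successors {s1, s2, s3, s7}): φ is false.
  s4 (successors {s3}): φ is false.
  s5 (successors {s1, s4, s8}): φ is true.
  s6 (successors {s1, s5, s7, s8}): φ is false.
  s7 (successors {s0, s3, s6, s7}): φ is false.
  s8 (successors {s0, s4, s6, s8}): φ is false.
For instance, at s4:
  At s4: Box r requires r at every successor {s3}.
    r fails at s3, so Box r is false at s4.
Satisfying worlds: {s0, s5}

s0, s5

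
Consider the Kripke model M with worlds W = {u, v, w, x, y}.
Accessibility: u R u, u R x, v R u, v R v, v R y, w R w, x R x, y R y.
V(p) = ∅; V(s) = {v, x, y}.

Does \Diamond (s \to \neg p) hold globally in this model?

Yes

Recall that \Diamond ψ holds at a world iff ψ holds at some accessible world.
Let φ = \Diamond (s \to \neg p). Evaluate φ at each world:
  u (successors {u, x}): φ is true.
  v (successors {u, v, y}): φ is true.
  w (successors {w}): φ is true.
  x (successors {x}): φ is true.
  y (successors {y}): φ is true.
For instance, at x:
  At x: \Diamond (s \to \neg p) requires s \to \neg p at some successor in {x}.
    s \to \neg p holds at x, so \Diamond (s \to \neg p) is true at x.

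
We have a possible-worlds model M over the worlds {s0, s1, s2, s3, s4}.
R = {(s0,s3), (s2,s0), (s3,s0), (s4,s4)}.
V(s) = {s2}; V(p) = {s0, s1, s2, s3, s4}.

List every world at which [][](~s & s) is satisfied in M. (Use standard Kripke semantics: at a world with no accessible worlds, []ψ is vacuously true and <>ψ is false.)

s1

Recall that []ψ holds at a world iff ψ holds at every accessible world, and <>ψ holds iff ψ holds at some accessible world.
Let φ = [][](~s & s). Evaluate φ at each world:
  s0 (successors {s3}): φ is false.
  s1 (successors ∅): φ is true.
  s2 (successors {s0}): φ is false.
  s3 (successors {s0}): φ is false.
  s4 (successors {s4}): φ is false.
For instance, at s0:
  At s0: [][](~s & s) requires [](~s & s) at every successor {s3}.
    [](~s & s) fails at s3, so [][](~s & s) is false at s0.
      At s3: [](~s & s) requires ~s & s at every successor {s0}.
        ~s & s fails at s0, so [](~s & s) is false at s3.
Satisfying worlds: {s1}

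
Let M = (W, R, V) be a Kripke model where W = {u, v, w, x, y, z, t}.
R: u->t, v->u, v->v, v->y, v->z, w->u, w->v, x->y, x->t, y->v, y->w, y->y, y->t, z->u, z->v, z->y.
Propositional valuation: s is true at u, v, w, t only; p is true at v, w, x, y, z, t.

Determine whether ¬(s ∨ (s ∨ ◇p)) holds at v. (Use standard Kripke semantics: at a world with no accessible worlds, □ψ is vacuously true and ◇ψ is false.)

At v: s ∨ (s ∨ ◇p) is true, so ¬(s ∨ (s ∨ ◇p)) is false.
  At v: s is true, s ∨ ◇p is true, so s ∨ (s ∨ ◇p) is true.
    At v: s is true, ◇p is true, so s ∨ ◇p is true.
      At v: ◇p requires p at some successor in {u, v, y, z}.
        p holds at v, so ◇p is true at v.

No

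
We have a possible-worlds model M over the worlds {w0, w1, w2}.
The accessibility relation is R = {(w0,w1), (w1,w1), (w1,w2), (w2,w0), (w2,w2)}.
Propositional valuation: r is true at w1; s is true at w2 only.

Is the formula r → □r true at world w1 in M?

No

At w1: r is true, □r is false, so r → □r is false.
  At w1: □r requires r at every successor {w1, w2}.
    r fails at w2, so □r is false at w1.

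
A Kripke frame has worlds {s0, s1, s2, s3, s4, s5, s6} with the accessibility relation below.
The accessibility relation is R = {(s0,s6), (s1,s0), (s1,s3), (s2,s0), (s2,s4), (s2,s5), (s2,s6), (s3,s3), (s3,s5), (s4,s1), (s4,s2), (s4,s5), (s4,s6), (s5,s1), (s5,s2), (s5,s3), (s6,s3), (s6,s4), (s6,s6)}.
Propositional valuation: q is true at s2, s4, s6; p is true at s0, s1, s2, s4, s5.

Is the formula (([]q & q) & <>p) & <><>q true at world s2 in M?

No

At s2: ([]q & q) & <>p is false, <><>q is true, so (([]q & q) & <>p) & <><>q is false.
  At s2: []q & q is false, <>p is true, so ([]q & q) & <>p is false.
    At s2: []q is false, q is true, so []q & q is false.
      At s2: []q requires q at every successor {s0, s4, s5, s6}.
        q fails at s0, so []q is false at s2.
    At s2: <>p requires p at some successor in {s0, s4, s5, s6}.
      p holds at s0, so <>p is true at s2.
  At s2: <><>q requires <>q at some successor in {s0, s4, s5, s6}.
    <>q holds at s0, so <><>q is true at s2.
      At s0: <>q requires q at some successor in {s6}.
        q holds at s6, so <>q is true at s0.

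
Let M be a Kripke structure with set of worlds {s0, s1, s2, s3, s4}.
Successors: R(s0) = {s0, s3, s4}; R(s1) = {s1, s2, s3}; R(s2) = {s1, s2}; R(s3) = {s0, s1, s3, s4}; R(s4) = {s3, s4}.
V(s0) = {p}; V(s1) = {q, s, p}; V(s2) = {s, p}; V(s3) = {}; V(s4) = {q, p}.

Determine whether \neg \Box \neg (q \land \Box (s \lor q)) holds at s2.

At s2: \Box \neg (q \land \Box (s \lor q)) is true, so \neg \Box \neg (q \land \Box (s \lor q)) is false.
  At s2: \Box \neg (q \land \Box (s \lor q)) requires \neg (q \land \Box (s \lor q)) at every successor {s1, s2}.
      At s1: q \land \Box (s \lor q) is false, so \neg (q \land \Box (s \lor q)) is true.
      At s2: q \land \Box (s \lor q) is false, so \neg (q \land \Box (s \lor q)) is true.
  So \Box \neg (q \land \Box (s \lor q)) is true at s2.

No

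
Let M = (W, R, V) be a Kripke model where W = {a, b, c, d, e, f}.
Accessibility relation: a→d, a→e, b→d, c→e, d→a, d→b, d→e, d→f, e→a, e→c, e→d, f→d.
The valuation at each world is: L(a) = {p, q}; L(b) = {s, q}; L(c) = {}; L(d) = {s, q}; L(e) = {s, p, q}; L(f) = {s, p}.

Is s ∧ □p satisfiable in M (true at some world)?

Let φ = s ∧ □p. Evaluate φ at each world:
  a (successors {d, e}): φ is false.
  b (successors {d}): φ is false.
  c (successors {e}): φ is false.
  d (successors {a, b, e, f}): φ is false.
  e (successors {a, c, d}): φ is false.
  f (successors {d}): φ is false.
For instance, at e:
  At e: s is true, □p is false, so s ∧ □p is false.
    At e: □p requires p at every successor {a, c, d}.
      p fails at c, so □p is false at e.

No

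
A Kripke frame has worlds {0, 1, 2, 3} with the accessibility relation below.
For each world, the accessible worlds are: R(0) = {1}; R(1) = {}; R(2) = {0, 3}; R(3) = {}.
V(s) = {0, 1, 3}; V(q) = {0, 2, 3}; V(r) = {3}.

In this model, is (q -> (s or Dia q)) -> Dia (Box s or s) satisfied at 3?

At 3: q -> (s or Dia q) is true, Dia (Box s or s) is false, so (q -> (s or Dia q)) -> Dia (Box s or s) is false.
  At 3: q is true, s or Dia q is true, so q -> (s or Dia q) is true.
    At 3: s is true, Dia q is false, so s or Dia q is true.
      At 3: no accessible worlds, so Dia q is false.
  At 3: no accessible worlds, so Dia (Box s or s) is false.

No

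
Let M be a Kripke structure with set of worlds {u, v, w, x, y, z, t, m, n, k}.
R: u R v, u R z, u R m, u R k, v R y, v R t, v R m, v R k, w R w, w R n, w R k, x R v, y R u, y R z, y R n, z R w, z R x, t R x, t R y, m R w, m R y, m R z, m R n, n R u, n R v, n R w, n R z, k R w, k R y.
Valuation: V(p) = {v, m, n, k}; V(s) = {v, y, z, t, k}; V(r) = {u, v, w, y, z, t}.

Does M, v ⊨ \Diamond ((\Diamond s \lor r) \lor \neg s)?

At v: \Diamond ((\Diamond s \lor r) \lor \neg s) requires (\Diamond s \lor r) \lor \neg s at some successor in {y, t, m, k}.
  (\Diamond s \lor r) \lor \neg s holds at y, so \Diamond ((\Diamond s \lor r) \lor \neg s) is true at v.
    At y: \Diamond s \lor r is true, \neg s is false, so (\Diamond s \lor r) \lor \neg s is true.
      At y: \Diamond s is true, r is true, so \Diamond s \lor r is true.

Yes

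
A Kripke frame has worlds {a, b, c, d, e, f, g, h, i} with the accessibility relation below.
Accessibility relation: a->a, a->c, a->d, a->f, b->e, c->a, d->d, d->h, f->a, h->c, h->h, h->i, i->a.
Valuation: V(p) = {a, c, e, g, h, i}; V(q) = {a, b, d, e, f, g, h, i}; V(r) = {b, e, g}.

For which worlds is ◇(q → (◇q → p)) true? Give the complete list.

a, b, c, d, f, h, i

Recall that ◇ψ holds at a world iff ψ holds at some accessible world.
Let φ = ◇(q → (◇q → p)). Evaluate φ at each world:
  a (successors {a, c, d, f}): φ is true.
  b (successors {e}): φ is true.
  c (successors {a}): φ is true.
  d (successors {d, h}): φ is true.
  e (successors ∅): φ is false.
  f (successors {a}): φ is true.
  g (successors ∅): φ is false.
  h (successors {c, h, i}): φ is true.
  i (successors {a}): φ is true.
For instance, at b:
  At b: ◇(q → (◇q → p)) requires q → (◇q → p) at some successor in {e}.
    q → (◇q → p) holds at e, so ◇(q → (◇q → p)) is true at b.
      At e: q is true, ◇q → p is true, so q → (◇q → p) is true.
Satisfying worlds: {a, b, c, d, f, h, i}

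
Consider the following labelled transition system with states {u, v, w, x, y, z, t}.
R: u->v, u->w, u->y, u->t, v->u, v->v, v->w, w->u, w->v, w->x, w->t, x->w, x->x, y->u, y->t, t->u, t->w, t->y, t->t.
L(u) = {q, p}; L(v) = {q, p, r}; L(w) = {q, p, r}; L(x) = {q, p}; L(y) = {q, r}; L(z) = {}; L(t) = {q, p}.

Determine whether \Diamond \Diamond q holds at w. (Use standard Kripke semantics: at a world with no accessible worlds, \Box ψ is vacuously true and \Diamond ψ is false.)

Yes

At w: \Diamond \Diamond q requires \Diamond q at some successor in {u, v, x, t}.
  \Diamond q holds at u, so \Diamond \Diamond q is true at w.
    At u: \Diamond q requires q at some successor in {v, w, y, t}.
      q holds at v, so \Diamond q is true at u.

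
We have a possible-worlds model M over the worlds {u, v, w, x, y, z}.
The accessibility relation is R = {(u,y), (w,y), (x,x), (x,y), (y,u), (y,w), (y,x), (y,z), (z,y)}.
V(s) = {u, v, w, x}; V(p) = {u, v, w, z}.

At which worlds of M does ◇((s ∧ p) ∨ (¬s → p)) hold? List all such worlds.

x, y

Let φ = ◇((s ∧ p) ∨ (¬s → p)). Evaluate φ at each world:
  u (successors {y}): φ is false.
  v (successors ∅): φ is false.
  w (successors {y}): φ is false.
  x (successors {x, y}): φ is true.
  y (successors {u, w, x, z}): φ is true.
  z (successors {y}): φ is false.
For instance, at z:
  At z: ◇((s ∧ p) ∨ (¬s → p)) requires (s ∧ p) ∨ (¬s → p) at some successor in {y}.
    At y: (s ∧ p) ∨ (¬s → p) is false.
  So ◇((s ∧ p) ∨ (¬s → p)) is false at z.
Satisfying worlds: {x, y}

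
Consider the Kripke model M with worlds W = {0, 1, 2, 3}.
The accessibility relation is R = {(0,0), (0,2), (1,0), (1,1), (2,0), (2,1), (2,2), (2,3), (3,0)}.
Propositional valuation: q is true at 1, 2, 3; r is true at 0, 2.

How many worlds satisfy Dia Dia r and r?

2

Recall that Dia ψ holds at a world iff ψ holds at some accessible world.
Let φ = Dia Dia r and r. Evaluate φ at each world:
  0 (successors {0, 2}): φ is true.
  1 (successors {0, 1}): φ is false.
  2 (successors {0, 1, 2, 3}): φ is true.
  3 (successors {0}): φ is false.
For instance, at 2:
  At 2: Dia Dia r is true, r is true, so Dia Dia r and r is true.
    At 2: Dia Dia r requires Dia r at some successor in {0, 1, 2, 3}.
      Dia r holds at 0, so Dia Dia r is true at 2.
Satisfying worlds: {0, 2}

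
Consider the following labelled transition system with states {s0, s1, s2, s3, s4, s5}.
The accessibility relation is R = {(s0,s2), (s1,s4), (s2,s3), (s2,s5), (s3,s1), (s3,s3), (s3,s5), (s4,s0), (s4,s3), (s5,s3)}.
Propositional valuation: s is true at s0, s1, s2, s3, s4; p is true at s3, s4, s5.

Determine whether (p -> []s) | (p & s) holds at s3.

Recall that []ψ holds at a world iff ψ holds at every accessible world, and <>ψ holds iff ψ holds at some accessible world.
At s3: p -> []s is false, p & s is true, so (p -> []s) | (p & s) is true.
  At s3: p is true, []s is false, so p -> []s is false.
    At s3: []s requires s at every successor {s1, s3, s5}.
      s fails at s5, so []s is false at s3.

Yes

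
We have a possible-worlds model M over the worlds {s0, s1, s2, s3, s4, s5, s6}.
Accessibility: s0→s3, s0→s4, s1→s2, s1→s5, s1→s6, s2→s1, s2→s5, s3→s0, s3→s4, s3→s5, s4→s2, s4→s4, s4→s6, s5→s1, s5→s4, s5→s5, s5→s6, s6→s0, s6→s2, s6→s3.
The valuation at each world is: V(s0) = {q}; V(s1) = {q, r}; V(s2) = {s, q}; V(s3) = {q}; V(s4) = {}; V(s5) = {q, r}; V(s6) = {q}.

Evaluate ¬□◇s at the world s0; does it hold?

Yes

At s0: □◇s is false, so ¬□◇s is true.
  At s0: □◇s requires ◇s at every successor {s3, s4}.
    ◇s fails at s3, so □◇s is false at s0.
      At s3: ◇s requires s at some successor in {s0, s4, s5}.
        At s0: s is false.
        At s4: s is false.
        At s5: s is false.
      So ◇s is false at s3.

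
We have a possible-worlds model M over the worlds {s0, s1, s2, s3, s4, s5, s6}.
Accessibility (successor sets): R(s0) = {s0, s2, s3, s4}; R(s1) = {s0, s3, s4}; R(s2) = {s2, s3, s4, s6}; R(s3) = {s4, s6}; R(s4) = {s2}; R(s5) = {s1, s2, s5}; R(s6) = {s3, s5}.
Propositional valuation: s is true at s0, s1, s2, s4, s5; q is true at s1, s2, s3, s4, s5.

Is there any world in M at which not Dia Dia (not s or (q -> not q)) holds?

Let φ = not Dia Dia (not s or (q -> not q)). Evaluate φ at each world:
  s0 (successors {s0, s2, s3, s4}): φ is false.
  s1 (successors {s0, s3, s4}): φ is false.
  s2 (successors {s2, s3, s4, s6}): φ is false.
  s3 (successors {s4, s6}): φ is false.
  s4 (successors {s2}): φ is false.
  s5 (successors {s1, s2, s5}): φ is false.
  s6 (successors {s3, s5}): φ is false.
For instance, at s6:
  At s6: Dia Dia (not s or (q -> not q)) is true, so not Dia Dia (not s or (q -> not q)) is false.
    At s6: Dia Dia (not s or (q -> not q)) requires Dia (not s or (q -> not q)) at some successor in {s3, s5}.
      Dia (not s or (q -> not q)) holds at s3, so Dia Dia (not s or (q -> not q)) is true at s6.

No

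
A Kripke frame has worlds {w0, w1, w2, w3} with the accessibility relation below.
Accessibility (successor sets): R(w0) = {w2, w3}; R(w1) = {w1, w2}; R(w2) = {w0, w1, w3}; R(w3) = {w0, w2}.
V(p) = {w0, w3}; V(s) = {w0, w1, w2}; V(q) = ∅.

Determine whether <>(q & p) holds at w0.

No

At w0: <>(q & p) requires q & p at some successor in {w2, w3}.
  At w2: q & p is false.
  At w3: q & p is false.
So <>(q & p) is false at w0.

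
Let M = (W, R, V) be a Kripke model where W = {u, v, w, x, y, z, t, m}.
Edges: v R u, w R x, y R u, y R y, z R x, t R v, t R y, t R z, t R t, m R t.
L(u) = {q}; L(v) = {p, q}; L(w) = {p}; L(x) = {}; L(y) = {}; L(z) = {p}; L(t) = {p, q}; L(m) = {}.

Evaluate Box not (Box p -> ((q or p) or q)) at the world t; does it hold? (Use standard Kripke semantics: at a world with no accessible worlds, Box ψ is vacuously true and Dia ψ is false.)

At t: Box not (Box p -> ((q or p) or q)) requires not (Box p -> ((q or p) or q)) at every successor {v, y, z, t}.
  not (Box p -> ((q or p) or q)) fails at v, so Box not (Box p -> ((q or p) or q)) is false at t.
    At v: Box p -> ((q or p) or q) is true, so not (Box p -> ((q or p) or q)) is false.
      At v: Box p is false, (q or p) or q is true, so Box p -> ((q or p) or q) is true.

No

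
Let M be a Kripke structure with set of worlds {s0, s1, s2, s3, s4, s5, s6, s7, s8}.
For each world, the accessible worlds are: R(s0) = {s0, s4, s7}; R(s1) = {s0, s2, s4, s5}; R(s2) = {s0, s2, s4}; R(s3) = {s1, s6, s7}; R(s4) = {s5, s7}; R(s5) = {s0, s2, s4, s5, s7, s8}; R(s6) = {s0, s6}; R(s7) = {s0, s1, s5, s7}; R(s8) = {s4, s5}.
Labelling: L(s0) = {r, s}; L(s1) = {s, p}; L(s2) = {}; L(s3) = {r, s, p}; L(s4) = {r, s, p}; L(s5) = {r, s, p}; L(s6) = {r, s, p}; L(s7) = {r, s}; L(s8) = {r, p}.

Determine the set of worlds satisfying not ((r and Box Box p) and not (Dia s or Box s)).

s0, s1, s2, s3, s4, s5, s6, s7, s8

Let φ = not ((r and Box Box p) and not (Dia s or Box s)). Evaluate φ at each world:
  s0 (successors {s0, s4, s7}): φ is true.
  s1 (successors {s0, s2, s4, s5}): φ is true.
  s2 (successors {s0, s2, s4}): φ is true.
  s3 (successors {s1, s6, s7}): φ is true.
  s4 (successors {s5, s7}): φ is true.
  s5 (successors {s0, s2, s4, s5, s7, s8}): φ is true.
  s6 (successors {s0, s6}): φ is true.
  s7 (successors {s0, s1, s5, s7}): φ is true.
  s8 (successors {s4, s5}): φ is true.
For instance, at s7:
  At s7: (r and Box Box p) and not (Dia s or Box s) is false, so not ((r and Box Box p) and not (Dia s or Box s)) is true.
    At s7: r and Box Box p is false, not (Dia s or Box s) is false, so (r and Box Box p) and not (Dia s or Box s) is false.
      At s7: r is true, Box Box p is false, so r and Box Box p is false.
      At s7: Dia s or Box s is true, so not (Dia s or Box s) is false.
Satisfying worlds: {s0, s1, s2, s3, s4, s5, s6, s7, s8}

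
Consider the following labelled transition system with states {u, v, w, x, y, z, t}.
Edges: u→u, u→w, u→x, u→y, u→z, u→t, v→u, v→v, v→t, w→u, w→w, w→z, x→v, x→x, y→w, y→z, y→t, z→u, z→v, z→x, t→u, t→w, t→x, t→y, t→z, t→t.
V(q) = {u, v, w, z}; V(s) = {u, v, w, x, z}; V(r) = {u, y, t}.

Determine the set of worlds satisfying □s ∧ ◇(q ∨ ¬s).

Let φ = □s ∧ ◇(q ∨ ¬s). Evaluate φ at each world:
  u (successors {u, w, x, y, z, t}): φ is false.
  v (successors {u, v, t}): φ is false.
  w (successors {u, w, z}): φ is true.
  x (successors {v, x}): φ is true.
  y (successors {w, z, t}): φ is false.
  z (successors {u, v, x}): φ is true.
  t (successors {u, w, x, y, z, t}): φ is false.
For instance, at t:
  At t: □s is false, ◇(q ∨ ¬s) is true, so □s ∧ ◇(q ∨ ¬s) is false.
    At t: □s requires s at every successor {u, w, x, y, z, t}.
      s fails at y, so □s is false at t.
    At t: ◇(q ∨ ¬s) requires q ∨ ¬s at some successor in {u, w, x, y, z, t}.
      q ∨ ¬s holds at u, so ◇(q ∨ ¬s) is true at t.
Satisfying worlds: {w, x, z}

w, x, z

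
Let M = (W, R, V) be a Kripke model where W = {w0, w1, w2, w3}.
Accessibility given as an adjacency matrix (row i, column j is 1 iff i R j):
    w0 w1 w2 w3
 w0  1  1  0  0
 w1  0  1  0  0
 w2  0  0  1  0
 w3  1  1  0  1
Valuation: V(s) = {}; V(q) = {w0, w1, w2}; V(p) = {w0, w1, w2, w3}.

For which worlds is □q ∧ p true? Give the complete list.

Recall that □ψ holds at a world iff ψ holds at every accessible world, and ◇ψ holds iff ψ holds at some accessible world.
Let φ = □q ∧ p. Evaluate φ at each world:
  w0 (successors {w0, w1}): φ is true.
  w1 (successors {w1}): φ is true.
  w2 (successors {w2}): φ is true.
  w3 (successors {w0, w1, w3}): φ is false.
For instance, at w2:
  At w2: □q is true, p is true, so □q ∧ p is true.
    At w2: □q requires q at every successor {w2}.
      At w2: q is true.
    So □q is true at w2.
Satisfying worlds: {w0, w1, w2}

w0, w1, w2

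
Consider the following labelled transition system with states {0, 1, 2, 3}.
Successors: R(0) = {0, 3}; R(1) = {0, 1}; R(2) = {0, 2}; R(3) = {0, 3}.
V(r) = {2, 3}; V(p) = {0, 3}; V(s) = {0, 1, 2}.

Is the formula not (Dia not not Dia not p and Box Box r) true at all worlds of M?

Let φ = not (Dia not not Dia not p and Box Box r). Evaluate φ at each world:
  0 (successors {0, 3}): φ is true.
  1 (successors {0, 1}): φ is true.
  2 (successors {0, 2}): φ is true.
  3 (successors {0, 3}): φ is true.
For instance, at 1:
  At 1: Dia not not Dia not p and Box Box r is false, so not (Dia not not Dia not p and Box Box r) is true.
    At 1: Dia not not Dia not p is true, Box Box r is false, so Dia not not Dia not p and Box Box r is false.
      At 1: Dia not not Dia not p requires not not Dia not p at some successor in {0, 1}.
        not not Dia not p holds at 1, so Dia not not Dia not p is true at 1.
      At 1: Box Box r requires Box r at every successor {0, 1}.
        Box r fails at 0, so Box Box r is false at 1.

Yes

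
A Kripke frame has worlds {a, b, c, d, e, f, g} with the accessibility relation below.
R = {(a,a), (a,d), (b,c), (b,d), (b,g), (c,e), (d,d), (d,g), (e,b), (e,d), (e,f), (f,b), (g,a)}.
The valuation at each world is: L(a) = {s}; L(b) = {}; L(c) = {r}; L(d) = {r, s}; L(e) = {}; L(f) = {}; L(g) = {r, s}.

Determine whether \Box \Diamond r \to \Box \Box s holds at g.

Yes

Recall that \Box ψ holds at a world iff ψ holds at every accessible world, and \Diamond ψ holds iff ψ holds at some accessible world.
At g: \Box \Diamond r is true, \Box \Box s is true, so \Box \Diamond r \to \Box \Box s is true.
  At g: \Box \Diamond r requires \Diamond r at every successor {a}.
      At a: \Diamond r requires r at some successor in {a, d}.
        r holds at d, so \Diamond r is true at a.
  So \Box \Diamond r is true at g.
  At g: \Box \Box s requires \Box s at every successor {a}.
      At a: \Box s requires s at every successor {a, d}.
        At a: s is true.
        At d: s is true.
      So \Box s is true at a.
  So \Box \Box s is true at g.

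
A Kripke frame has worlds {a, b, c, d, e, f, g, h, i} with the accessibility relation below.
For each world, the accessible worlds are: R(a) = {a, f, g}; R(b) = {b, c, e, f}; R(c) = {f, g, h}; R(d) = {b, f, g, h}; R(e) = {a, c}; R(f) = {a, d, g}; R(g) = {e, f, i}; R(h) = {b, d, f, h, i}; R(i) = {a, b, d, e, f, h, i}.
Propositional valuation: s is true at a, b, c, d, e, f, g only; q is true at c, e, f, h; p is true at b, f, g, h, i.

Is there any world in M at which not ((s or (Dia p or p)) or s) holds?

Recall that Dia ψ holds at a world iff ψ holds at some accessible world.
Let φ = not ((s or (Dia p or p)) or s). Evaluate φ at each world:
  a (successors {a, f, g}): φ is false.
  b (successors {b, c, e, f}): φ is false.
  c (successors {f, g, h}): φ is false.
  d (successors {b, f, g, h}): φ is false.
  e (successors {a, c}): φ is false.
  f (successors {a, d, g}): φ is false.
  g (successors {e, f, i}): φ is false.
  h (successors {b, d, f, h, i}): φ is false.
  i (successors {a, b, d, e, f, h, i}): φ is false.
For instance, at g:
  At g: (s or (Dia p or p)) or s is true, so not ((s or (Dia p or p)) or s) is false.
    At g: s or (Dia p or p) is true, s is true, so (s or (Dia p or p)) or s is true.
      At g: s is true, Dia p or p is true, so s or (Dia p or p) is true.

No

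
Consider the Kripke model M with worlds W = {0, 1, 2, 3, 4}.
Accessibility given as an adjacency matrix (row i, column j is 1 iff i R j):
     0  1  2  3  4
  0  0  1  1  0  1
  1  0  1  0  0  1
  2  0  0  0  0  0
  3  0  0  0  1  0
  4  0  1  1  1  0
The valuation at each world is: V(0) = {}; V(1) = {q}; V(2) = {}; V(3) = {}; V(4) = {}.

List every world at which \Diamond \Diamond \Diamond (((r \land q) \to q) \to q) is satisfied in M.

Recall that \Diamond ψ holds at a world iff ψ holds at some accessible world.
Let φ = \Diamond \Diamond \Diamond (((r \land q) \to q) \to q). Evaluate φ at each world:
  0 (successors {1, 2, 4}): φ is true.
  1 (successors {1, 4}): φ is true.
  2 (successors ∅): φ is false.
  3 (successors {3}): φ is false.
  4 (successors {1, 2, 3}): φ is true.
For instance, at 4:
  At 4: \Diamond \Diamond \Diamond (((r \land q) \to q) \to q) requires \Diamond \Diamond (((r \land q) \to q) \to q) at some successor in {1, 2, 3}.
    \Diamond \Diamond (((r \land q) \to q) \to q) holds at 1, so \Diamond \Diamond \Diamond (((r \land q) \to q) \to q) is true at 4.
      At 1: \Diamond \Diamond (((r \land q) \to q) \to q) requires \Diamond (((r \land q) \to q) \to q) at some successor in {1, 4}.
        \Diamond (((r \land q) \to q) \to q) holds at 1, so \Diamond \Diamond (((r \land q) \to q) \to q) is true at 1.
Satisfying worlds: {0, 1, 4}

0, 1, 4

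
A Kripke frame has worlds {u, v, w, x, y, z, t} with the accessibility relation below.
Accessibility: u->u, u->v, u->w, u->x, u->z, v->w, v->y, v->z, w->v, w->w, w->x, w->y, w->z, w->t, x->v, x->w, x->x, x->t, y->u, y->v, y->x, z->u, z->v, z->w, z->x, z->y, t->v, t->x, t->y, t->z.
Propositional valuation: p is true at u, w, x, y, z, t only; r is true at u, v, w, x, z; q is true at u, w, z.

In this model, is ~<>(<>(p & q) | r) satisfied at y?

No

At y: <>(<>(p & q) | r) is true, so ~<>(<>(p & q) | r) is false.
  At y: <>(<>(p & q) | r) requires <>(p & q) | r at some successor in {u, v, x}.
    <>(p & q) | r holds at u, so <>(<>(p & q) | r) is true at y.
      At u: <>(p & q) is true, r is true, so <>(p & q) | r is true.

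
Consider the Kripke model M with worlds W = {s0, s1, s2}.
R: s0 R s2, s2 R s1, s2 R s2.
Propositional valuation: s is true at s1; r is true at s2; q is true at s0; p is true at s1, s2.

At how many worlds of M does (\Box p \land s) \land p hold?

Let φ = (\Box p \land s) \land p. Evaluate φ at each world:
  s0 (successors {s2}): φ is false.
  s1 (successors ∅): φ is true.
  s2 (successors {s1, s2}): φ is false.
For instance, at s2:
  At s2: \Box p \land s is false, p is true, so (\Box p \land s) \land p is false.
    At s2: \Box p is true, s is false, so \Box p \land s is false.
      At s2: \Box p requires p at every successor {s1, s2}.
        At s1: p is true.
        At s2: p is true.
      So \Box p is true at s2.
Satisfying worlds: {s1}

1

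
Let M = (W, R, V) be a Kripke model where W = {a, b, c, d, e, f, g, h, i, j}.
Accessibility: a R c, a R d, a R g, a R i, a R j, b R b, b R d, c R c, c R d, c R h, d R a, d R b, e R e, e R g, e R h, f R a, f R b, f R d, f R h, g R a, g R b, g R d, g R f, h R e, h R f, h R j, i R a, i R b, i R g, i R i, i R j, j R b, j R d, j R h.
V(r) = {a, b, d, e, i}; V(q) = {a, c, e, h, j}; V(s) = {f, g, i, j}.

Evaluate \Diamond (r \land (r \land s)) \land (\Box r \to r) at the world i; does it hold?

Recall that \Box ψ holds at a world iff ψ holds at every accessible world, and \Diamond ψ holds iff ψ holds at some accessible world.
At i: \Diamond (r \land (r \land s)) is true, \Box r \to r is true, so \Diamond (r \land (r \land s)) \land (\Box r \to r) is true.
  At i: \Diamond (r \land (r \land s)) requires r \land (r \land s) at some successor in {a, b, g, i, j}.
    r \land (r \land s) holds at i, so \Diamond (r \land (r \land s)) is true at i.
  At i: \Box r is false, r is true, so \Box r \to r is true.
    At i: \Box r requires r at every successor {a, b, g, i, j}.
      r fails at g, so \Box r is false at i.

Yes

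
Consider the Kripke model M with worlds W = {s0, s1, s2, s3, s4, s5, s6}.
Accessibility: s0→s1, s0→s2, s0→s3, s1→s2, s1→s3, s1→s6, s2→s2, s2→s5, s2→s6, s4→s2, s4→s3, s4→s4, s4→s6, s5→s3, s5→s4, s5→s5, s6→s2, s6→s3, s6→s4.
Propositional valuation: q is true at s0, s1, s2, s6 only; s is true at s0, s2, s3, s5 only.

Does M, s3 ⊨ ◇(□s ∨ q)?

No

Recall that □ψ holds at a world iff ψ holds at every accessible world, and ◇ψ holds iff ψ holds at some accessible world.
At s3: no accessible worlds, so ◇(□s ∨ q) is false.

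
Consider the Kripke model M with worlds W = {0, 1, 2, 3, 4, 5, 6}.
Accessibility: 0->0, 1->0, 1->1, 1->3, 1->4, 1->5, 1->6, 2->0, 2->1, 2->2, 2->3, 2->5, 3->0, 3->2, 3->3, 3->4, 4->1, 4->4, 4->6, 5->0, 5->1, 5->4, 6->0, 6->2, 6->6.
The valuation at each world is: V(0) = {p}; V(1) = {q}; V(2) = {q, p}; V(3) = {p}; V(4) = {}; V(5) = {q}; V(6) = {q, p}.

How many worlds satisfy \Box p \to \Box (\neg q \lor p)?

7

Let φ = \Box p \to \Box (\neg q \lor p). Evaluate φ at each world:
  0 (successors {0}): φ is true.
  1 (successors {0, 1, 3, 4, 5, 6}): φ is true.
  2 (successors {0, 1, 2, 3, 5}): φ is true.
  3 (successors {0, 2, 3, 4}): φ is true.
  4 (successors {1, 4, 6}): φ is true.
  5 (successors {0, 1, 4}): φ is true.
  6 (successors {0, 2, 6}): φ is true.
For instance, at 6:
  At 6: \Box p is true, \Box (\neg q \lor p) is true, so \Box p \to \Box (\neg q \lor p) is true.
    At 6: \Box p requires p at every successor {0, 2, 6}.
      At 0: p is true.
      At 2: p is true.
      At 6: p is true.
    So \Box p is true at 6.
    At 6: \Box (\neg q \lor p) requires \neg q \lor p at every successor {0, 2, 6}.
      At 0: \neg q \lor p is true.
      At 2: \neg q \lor p is true.
      At 6: \neg q \lor p is true.
    So \Box (\neg q \lor p) is true at 6.
Satisfying worlds: {0, 1, 2, 3, 4, 5, 6}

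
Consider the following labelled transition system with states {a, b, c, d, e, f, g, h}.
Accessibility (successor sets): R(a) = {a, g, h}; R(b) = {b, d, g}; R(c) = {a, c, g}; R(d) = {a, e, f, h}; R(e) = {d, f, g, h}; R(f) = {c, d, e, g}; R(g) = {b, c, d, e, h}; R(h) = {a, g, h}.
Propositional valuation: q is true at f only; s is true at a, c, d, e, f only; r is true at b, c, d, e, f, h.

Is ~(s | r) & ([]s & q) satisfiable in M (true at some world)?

Recall that []ψ holds at a world iff ψ holds at every accessible world, and <>ψ holds iff ψ holds at some accessible world.
Let φ = ~(s | r) & ([]s & q). Evaluate φ at each world:
  a (successors {a, g, h}): φ is false.
  b (successors {b, d, g}): φ is false.
  c (successors {a, c, g}): φ is false.
  d (successors {a, e, f, h}): φ is false.
  e (successors {d, f, g, h}): φ is false.
  f (successors {c, d, e, g}): φ is false.
  g (successors {b, c, d, e, h}): φ is false.
  h (successors {a, g, h}): φ is false.
For instance, at b:
  At b: ~(s | r) is false, []s & q is false, so ~(s | r) & ([]s & q) is false.
    At b: []s is false, q is false, so []s & q is false.
      At b: []s requires s at every successor {b, d, g}.
        s fails at b, so []s is false at b.

No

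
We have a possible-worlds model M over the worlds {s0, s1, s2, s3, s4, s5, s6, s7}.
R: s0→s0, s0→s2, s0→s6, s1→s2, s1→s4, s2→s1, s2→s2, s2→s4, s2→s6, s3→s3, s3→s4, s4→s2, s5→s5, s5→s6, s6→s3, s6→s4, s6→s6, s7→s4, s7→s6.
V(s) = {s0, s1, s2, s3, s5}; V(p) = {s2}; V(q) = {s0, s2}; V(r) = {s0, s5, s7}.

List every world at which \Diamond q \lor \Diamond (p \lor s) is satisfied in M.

s0, s1, s2, s3, s4, s5, s6

Recall that \Diamond ψ holds at a world iff ψ holds at some accessible world.
Let φ = \Diamond q \lor \Diamond (p \lor s). Evaluate φ at each world:
  s0 (successors {s0, s2, s6}): φ is true.
  s1 (successors {s2, s4}): φ is true.
  s2 (successors {s1, s2, s4, s6}): φ is true.
  s3 (successors {s3, s4}): φ is true.
  s4 (successors {s2}): φ is true.
  s5 (successors {s5, s6}): φ is true.
  s6 (successors {s3, s4, s6}): φ is true.
  s7 (successors {s4, s6}): φ is false.
For instance, at s2:
  At s2: \Diamond q is true, \Diamond (p \lor s) is true, so \Diamond q \lor \Diamond (p \lor s) is true.
    At s2: \Diamond q requires q at some successor in {s1, s2, s4, s6}.
      q holds at s2, so \Diamond q is true at s2.
    At s2: \Diamond (p \lor s) requires p \lor s at some successor in {s1, s2, s4, s6}.
      p \lor s holds at s1, so \Diamond (p \lor s) is true at s2.
Satisfying worlds: {s0, s1, s2, s3, s4, s5, s6}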